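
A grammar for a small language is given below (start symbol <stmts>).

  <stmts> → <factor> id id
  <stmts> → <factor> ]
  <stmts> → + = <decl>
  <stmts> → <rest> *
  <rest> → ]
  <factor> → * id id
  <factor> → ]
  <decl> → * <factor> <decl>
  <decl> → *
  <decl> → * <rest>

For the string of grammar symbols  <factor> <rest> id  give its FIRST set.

{ *, ] }

Add FIRST(<factor>) = { *, ] }; <factor> is not nullable, stop.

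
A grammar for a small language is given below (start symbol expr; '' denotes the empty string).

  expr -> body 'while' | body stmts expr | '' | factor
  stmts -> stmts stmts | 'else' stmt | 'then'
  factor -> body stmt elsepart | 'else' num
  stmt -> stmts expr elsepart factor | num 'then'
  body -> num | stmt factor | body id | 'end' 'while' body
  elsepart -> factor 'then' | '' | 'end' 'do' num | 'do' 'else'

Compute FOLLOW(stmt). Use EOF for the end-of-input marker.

In stmts -> 'else' stmt: stmt is at the end, add FOLLOW(stmts) = { EOF, 'do', 'else', 'end', 'then', num }.
In factor -> body stmt elsepart: add FIRST(elsepart)\{''} = { 'do', 'else', 'end', 'then', num }.
  Since elsepart is nullable, also add FOLLOW(factor) = { EOF, 'do', 'else', 'end', 'then', 'while', id, num }.
In body -> stmt factor: add FIRST(factor) = { 'else', 'end', 'then', num }.
Union: FOLLOW(stmt) = { EOF, 'do', 'else', 'end', 'then', 'while', id, num }.

{ EOF, 'do', 'else', 'end', 'then', 'while', id, num }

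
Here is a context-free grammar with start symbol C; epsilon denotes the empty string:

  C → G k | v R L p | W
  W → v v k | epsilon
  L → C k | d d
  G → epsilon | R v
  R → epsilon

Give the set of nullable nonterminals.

{ C, G, R, W }

Directly nullable (have an epsilon-production): W, G, R.
C → W with every symbol nullable, so C is nullable.
No other nonterminal has a production whose RHS symbols are all nullable.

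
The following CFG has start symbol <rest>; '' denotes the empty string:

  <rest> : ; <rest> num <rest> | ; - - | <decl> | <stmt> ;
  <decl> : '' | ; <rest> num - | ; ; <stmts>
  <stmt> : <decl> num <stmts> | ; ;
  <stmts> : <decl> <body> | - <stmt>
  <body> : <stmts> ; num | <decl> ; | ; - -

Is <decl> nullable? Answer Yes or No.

<decl> has an ''-production, so <decl> ⇒ ''.

Yes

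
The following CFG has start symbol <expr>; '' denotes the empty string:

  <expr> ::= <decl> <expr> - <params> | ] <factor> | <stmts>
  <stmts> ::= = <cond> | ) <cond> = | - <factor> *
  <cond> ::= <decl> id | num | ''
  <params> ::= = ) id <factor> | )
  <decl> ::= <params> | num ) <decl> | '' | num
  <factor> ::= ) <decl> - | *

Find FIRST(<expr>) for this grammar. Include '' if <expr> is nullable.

From <expr> ::= <decl> <expr> - <params>: <decl> nullable, take FIRST(<decl>) ∪ FIRST(<expr>) = { ), -, =, ], num }.
<expr> ::= ] <factor> contributes {]}.
From <expr> ::= <stmts>: add FIRST(<stmts>) = { ), -, = }.
Union: FIRST(<expr>) = { ), -, =, ], num }.

{ ), -, =, ], num }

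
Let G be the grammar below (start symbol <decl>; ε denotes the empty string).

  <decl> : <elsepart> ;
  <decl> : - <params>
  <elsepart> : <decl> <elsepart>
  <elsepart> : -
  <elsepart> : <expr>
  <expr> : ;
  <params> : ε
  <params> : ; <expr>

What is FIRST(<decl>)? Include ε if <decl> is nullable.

From <decl> : <elsepart> ;: add FIRST(<elsepart>) = { -, ; }.
<decl> : - <params> contributes {-}.
Union: FIRST(<decl>) = { -, ; }.

{ -, ; }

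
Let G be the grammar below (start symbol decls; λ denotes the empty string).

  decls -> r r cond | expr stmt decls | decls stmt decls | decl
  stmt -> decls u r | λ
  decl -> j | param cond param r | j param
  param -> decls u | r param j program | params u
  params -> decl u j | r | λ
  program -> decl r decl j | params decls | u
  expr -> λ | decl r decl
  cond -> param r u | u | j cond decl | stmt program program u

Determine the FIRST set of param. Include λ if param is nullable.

From param -> decls u: add FIRST(decls) = { j, r, u }.
param -> r param j program contributes {r}.
From param -> params u: params nullable, take FIRST(params) ∪ {u} = { j, r, u }.
Union: FIRST(param) = { j, r, u }.

{ j, r, u }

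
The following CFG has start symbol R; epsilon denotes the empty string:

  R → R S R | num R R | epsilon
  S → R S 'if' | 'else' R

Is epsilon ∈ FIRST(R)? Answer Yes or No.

Yes

R has an epsilon-production, so R ⇒ epsilon.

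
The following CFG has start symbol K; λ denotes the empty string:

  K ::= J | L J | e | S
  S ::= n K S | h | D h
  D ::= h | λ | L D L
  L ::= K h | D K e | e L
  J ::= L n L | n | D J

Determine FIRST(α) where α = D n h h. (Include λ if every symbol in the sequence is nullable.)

Add FIRST(D)\{λ} = { e, h, n }; D is nullable, continue.
n is a terminal; add {n} and stop.

{ e, h, n }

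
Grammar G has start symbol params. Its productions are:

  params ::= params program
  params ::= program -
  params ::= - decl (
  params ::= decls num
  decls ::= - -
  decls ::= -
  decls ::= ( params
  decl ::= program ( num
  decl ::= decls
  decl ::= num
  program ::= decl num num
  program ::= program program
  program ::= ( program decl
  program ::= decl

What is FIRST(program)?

From program ::= decl num num: add FIRST(decl) = { (, -, num }.
From program ::= program program: add FIRST(program) = { (, -, num }.
program ::= ( program decl contributes {(}.
From program ::= decl: add FIRST(decl) = { (, -, num }.
Union: FIRST(program) = { (, -, num }.

{ (, -, num }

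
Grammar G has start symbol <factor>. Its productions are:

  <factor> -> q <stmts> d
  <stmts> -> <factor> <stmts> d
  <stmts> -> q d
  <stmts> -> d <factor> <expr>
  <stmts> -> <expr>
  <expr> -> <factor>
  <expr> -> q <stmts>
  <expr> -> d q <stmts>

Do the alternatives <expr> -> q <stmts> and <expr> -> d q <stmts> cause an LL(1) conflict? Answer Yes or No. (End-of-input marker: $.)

FIRST(q <stmts>) = { q } and FIRST(d q <stmts>) = { d }.
The FIRST sets are disjoint and neither alternative is nullable — no conflict.

No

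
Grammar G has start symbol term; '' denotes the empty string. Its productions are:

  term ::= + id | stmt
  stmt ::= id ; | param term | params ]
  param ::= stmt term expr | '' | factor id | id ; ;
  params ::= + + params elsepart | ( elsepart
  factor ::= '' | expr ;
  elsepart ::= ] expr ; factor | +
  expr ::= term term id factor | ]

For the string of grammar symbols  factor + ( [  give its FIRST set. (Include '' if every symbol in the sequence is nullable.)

{ (, +, ], id }

Add FIRST(factor)\{''} = { (, +, ], id }; factor is nullable, continue.
+ is a terminal; add {+} and stop.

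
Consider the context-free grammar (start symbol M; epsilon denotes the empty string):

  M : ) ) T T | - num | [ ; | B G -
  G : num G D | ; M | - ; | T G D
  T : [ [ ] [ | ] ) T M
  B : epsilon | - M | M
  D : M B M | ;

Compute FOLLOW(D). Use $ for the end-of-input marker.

{ ), -, ;, [, ], num }

In G : num G D: D is at the end, add FOLLOW(G) = { ), -, ;, [, ], num }.
In G : T G D: D is at the end, add FOLLOW(G) = { ), -, ;, [, ], num }.
Union: FOLLOW(D) = { ), -, ;, [, ], num }.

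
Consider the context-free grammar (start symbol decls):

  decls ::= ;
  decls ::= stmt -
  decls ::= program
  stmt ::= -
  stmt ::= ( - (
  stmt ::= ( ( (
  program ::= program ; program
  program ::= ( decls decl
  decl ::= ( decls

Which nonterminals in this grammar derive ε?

No nonterminal has an empty production or an RHS whose symbols are all nullable.

{ } (none)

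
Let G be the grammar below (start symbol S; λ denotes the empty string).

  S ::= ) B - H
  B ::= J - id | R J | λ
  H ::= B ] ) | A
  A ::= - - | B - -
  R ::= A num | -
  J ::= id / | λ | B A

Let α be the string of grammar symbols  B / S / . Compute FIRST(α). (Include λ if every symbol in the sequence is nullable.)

Add FIRST(B)\{λ} = { -, id }; B is nullable, continue.
/ is a terminal; add {/} and stop.

{ -, /, id }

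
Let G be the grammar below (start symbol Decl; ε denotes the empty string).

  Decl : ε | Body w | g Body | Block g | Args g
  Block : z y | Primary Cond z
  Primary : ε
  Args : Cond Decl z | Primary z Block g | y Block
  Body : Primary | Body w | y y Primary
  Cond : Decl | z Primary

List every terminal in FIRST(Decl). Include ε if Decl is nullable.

{ g, w, y, z, ε }

Decl : ε contributes ε.
From Decl : Body w: Body nullable, take FIRST(Body) ∪ {w} = { w, y }.
Decl : g Body contributes {g}.
From Decl : Block g: add FIRST(Block) = { g, w, y, z }.
From Decl : Args g: add FIRST(Args) = { g, w, y, z }.
Union: FIRST(Decl) = { g, w, y, z, ε }.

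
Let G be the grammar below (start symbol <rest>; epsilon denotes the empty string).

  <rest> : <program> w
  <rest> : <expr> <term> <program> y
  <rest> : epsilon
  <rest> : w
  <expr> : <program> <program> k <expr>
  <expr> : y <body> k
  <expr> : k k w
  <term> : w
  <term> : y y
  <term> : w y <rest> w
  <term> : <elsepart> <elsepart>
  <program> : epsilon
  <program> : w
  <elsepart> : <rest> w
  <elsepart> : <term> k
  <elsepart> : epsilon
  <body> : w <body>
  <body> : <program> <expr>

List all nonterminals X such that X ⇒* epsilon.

{ <elsepart>, <program>, <rest>, <term> }

Directly nullable (have an epsilon-production): <rest>, <program>, <elsepart>.
<term> : <elsepart> <elsepart> with every symbol nullable, so <term> is nullable.
No other nonterminal has a production whose RHS symbols are all nullable.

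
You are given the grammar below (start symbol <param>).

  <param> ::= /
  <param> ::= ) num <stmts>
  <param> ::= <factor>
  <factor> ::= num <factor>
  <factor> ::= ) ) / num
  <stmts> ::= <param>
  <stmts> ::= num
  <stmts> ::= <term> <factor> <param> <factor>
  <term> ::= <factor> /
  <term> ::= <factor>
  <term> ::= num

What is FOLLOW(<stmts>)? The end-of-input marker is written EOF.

In <param> ::= ) num <stmts>: <stmts> is at the end, add FOLLOW(<param>) = { EOF, ), num }.
Union: FOLLOW(<stmts>) = { EOF, ), num }.

{ EOF, ), num }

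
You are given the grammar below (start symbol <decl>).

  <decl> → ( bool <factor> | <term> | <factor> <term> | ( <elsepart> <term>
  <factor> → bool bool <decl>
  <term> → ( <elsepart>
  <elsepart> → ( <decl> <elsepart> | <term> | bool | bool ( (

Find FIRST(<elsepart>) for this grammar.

{ (, bool }

<elsepart> → ( <decl> <elsepart> contributes {(}.
From <elsepart> → <term>: add FIRST(<term>) = { ( }.
<elsepart> → bool contributes {bool}.
<elsepart> → bool ( ( contributes {bool}.
Union: FIRST(<elsepart>) = { (, bool }.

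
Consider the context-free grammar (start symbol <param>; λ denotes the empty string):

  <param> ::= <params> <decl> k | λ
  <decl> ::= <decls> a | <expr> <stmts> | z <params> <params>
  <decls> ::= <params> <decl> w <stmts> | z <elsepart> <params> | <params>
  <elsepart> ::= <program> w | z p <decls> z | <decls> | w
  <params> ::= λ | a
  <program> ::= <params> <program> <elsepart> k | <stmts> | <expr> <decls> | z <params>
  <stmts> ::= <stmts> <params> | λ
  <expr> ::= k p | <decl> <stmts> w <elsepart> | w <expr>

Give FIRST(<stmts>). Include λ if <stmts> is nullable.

{ a, λ }

From <stmts> ::= <stmts> <params>: <stmts>, <params> nullable, take FIRST(<stmts>) ∪ FIRST(<params>) = { a }; also λ since the whole RHS is nullable.
<stmts> ::= λ contributes λ.
Union: FIRST(<stmts>) = { a, λ }.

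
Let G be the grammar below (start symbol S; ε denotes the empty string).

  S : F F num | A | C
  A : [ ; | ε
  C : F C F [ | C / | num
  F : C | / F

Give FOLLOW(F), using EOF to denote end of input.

{ /, [, num }

In S : F F num: add FIRST(F num) = { /, num }.
In S : F F num: add FIRST(num) = { num }.
In C : F C F [: add FIRST(C F [) = { /, num }.
In C : F C F [: add FIRST([) = { [ }.
In F : / F: F is at the end, add FOLLOW(F) = { /, [, num }.
Union: FOLLOW(F) = { /, [, num }.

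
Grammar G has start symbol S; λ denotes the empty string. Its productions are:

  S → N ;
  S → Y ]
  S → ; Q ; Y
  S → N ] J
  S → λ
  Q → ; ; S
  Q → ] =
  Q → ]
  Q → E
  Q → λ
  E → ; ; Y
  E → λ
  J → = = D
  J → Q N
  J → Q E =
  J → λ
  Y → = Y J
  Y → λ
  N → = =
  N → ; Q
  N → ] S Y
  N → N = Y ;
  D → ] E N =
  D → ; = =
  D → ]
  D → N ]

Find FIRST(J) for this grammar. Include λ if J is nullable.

{ ;, =, ], λ }

J → = = D contributes {=}.
From J → Q N: Q nullable, take FIRST(Q) ∪ FIRST(N) = { ;, =, ] }.
From J → Q E =: Q, E nullable, take FIRST(Q) ∪ FIRST(E) ∪ {=} = { ;, =, ] }.
J → λ contributes λ.
Union: FIRST(J) = { ;, =, ], λ }.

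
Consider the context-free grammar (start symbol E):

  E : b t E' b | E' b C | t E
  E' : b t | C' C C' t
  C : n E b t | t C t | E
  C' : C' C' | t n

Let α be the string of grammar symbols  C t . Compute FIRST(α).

{ b, n, t }

Add FIRST(C) = { b, n, t }; C is not nullable, stop.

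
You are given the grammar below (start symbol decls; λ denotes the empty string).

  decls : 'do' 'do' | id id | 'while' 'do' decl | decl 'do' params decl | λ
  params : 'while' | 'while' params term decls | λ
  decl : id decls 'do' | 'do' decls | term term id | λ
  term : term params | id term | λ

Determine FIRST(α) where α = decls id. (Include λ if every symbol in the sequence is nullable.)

{ 'do', 'while', id }

Add FIRST(decls)\{λ} = { 'do', 'while', id }; decls is nullable, continue.
id is a terminal; add {id} and stop.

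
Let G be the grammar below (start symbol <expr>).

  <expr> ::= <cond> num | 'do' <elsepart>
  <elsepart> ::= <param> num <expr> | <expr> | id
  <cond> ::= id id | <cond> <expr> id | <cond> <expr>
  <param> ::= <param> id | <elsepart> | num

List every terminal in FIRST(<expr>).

{ 'do', id }

From <expr> ::= <cond> num: add FIRST(<cond>) = { id }.
<expr> ::= 'do' <elsepart> contributes {'do'}.
Union: FIRST(<expr>) = { 'do', id }.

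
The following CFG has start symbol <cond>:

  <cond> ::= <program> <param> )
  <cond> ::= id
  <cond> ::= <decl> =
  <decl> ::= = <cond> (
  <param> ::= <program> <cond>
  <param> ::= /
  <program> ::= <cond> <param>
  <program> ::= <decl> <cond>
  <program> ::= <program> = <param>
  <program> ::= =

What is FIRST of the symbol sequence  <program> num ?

Add FIRST(<program>) = { =, id }; <program> is not nullable, stop.

{ =, id }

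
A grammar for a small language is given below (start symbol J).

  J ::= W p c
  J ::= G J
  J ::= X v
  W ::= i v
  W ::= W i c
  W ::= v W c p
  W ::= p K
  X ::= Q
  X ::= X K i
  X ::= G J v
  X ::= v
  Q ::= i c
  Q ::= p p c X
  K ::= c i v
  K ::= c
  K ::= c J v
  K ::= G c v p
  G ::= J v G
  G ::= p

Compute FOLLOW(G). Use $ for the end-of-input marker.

In J ::= G J: add FIRST(J) = { i, p, v }.
In X ::= G J v: add FIRST(J v) = { i, p, v }.
In K ::= G c v p: add FIRST(c v p) = { c }.
In G ::= J v G: G is at the end, add FOLLOW(G) = { c, i, p, v }.
Union: FOLLOW(G) = { c, i, p, v }.

{ c, i, p, v }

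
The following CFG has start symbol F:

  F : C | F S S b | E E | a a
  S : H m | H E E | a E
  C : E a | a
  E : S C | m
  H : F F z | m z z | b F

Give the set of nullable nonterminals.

No nonterminal has an empty production or an RHS whose symbols are all nullable.

{ } (none)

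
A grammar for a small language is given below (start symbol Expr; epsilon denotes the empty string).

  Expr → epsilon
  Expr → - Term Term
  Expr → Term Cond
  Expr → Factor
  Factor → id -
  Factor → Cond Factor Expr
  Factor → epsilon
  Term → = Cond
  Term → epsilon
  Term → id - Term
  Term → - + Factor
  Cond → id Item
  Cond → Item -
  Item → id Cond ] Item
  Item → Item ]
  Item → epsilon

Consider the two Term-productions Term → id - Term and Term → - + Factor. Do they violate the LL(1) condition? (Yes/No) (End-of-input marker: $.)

FIRST(id - Term) = { id } and FIRST(- + Factor) = { - }.
The FIRST sets are disjoint and neither alternative is nullable — no conflict.

No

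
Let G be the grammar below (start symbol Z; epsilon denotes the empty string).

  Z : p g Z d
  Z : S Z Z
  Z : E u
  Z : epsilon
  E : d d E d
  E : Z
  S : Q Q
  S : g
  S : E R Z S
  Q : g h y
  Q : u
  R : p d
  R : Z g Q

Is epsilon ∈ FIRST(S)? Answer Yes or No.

No

Nullable nonterminals: E, Z.
No production of S has an RHS whose symbols are all nullable, so S is not nullable.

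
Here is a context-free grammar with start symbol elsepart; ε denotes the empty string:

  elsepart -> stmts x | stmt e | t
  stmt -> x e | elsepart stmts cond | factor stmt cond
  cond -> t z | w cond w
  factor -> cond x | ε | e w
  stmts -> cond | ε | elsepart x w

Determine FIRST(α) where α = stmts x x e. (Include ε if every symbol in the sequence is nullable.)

Add FIRST(stmts)\{ε} = { e, t, w, x }; stmts is nullable, continue.
x is a terminal; add {x} and stop.

{ e, t, w, x }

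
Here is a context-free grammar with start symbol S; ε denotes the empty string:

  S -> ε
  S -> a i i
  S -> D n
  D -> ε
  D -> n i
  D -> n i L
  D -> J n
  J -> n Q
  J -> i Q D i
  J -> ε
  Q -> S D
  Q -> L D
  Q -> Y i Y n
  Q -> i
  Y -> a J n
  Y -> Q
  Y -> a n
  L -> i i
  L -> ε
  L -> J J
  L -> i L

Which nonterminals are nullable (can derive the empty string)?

Directly nullable (have an ε-production): S, D, J, L.
Q -> S D with every symbol nullable, so Q is nullable.
Y -> Q with every symbol nullable, so Y is nullable.

{ D, J, L, Q, S, Y }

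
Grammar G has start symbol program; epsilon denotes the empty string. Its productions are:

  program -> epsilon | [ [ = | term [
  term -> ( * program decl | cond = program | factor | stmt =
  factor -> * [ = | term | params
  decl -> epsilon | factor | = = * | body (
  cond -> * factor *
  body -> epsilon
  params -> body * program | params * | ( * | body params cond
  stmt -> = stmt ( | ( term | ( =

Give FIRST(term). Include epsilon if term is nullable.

{ (, *, = }

term -> ( * program decl contributes {(}.
From term -> cond = program: add FIRST(cond) = { * }.
From term -> factor: add FIRST(factor) = { (, *, = }.
From term -> stmt =: add FIRST(stmt) = { (, = }.
Union: FIRST(term) = { (, *, = }.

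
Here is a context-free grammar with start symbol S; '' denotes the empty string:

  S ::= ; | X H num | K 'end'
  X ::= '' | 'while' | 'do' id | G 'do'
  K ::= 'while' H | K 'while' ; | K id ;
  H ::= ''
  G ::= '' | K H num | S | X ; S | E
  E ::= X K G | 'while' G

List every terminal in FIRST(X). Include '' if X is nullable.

{ 'do', 'while', ;, num, '' }

X ::= '' contributes ''.
X ::= 'while' contributes {'while'}.
X ::= 'do' id contributes {'do'}.
From X ::= G 'do': G nullable, take FIRST(G) ∪ {'do'} = { 'do', 'while', ;, num }.
Union: FIRST(X) = { 'do', 'while', ;, num, '' }.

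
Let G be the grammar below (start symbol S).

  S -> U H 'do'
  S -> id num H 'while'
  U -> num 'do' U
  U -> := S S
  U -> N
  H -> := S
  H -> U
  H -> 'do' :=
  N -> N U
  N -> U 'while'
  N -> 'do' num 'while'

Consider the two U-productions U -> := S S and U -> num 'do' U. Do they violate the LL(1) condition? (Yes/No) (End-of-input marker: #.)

FIRST(:= S S) = { := } and FIRST(num 'do' U) = { num }.
The FIRST sets are disjoint and neither alternative is nullable — no conflict.

No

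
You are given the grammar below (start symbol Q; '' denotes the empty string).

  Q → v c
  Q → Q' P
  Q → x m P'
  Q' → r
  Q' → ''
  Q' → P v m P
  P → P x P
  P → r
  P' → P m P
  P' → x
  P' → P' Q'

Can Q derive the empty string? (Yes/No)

No

Nullable nonterminals: Q'.
No production of Q has an RHS whose symbols are all nullable, so Q is not nullable.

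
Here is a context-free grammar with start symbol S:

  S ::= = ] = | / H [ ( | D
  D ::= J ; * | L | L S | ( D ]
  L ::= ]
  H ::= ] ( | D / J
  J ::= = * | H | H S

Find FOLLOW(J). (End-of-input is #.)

{ (, /, ;, =, [, ] }

In D ::= J ; *: add FIRST(; *) = { ; }.
In H ::= D / J: J is at the end, add FOLLOW(H) = { (, /, ;, =, [, ] }.
Union: FOLLOW(J) = { (, /, ;, =, [, ] }.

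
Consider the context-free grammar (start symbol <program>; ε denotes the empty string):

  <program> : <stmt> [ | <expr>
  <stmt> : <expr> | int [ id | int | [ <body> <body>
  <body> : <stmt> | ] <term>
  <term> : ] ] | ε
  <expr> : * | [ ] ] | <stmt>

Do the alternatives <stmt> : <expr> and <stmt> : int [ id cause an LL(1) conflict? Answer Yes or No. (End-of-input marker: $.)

FIRST(<expr>) = { *, [, int } and FIRST(int [ id) = { int }.
Both contain int, so the two alternatives are not disjoint — LL(1) conflict.

Yes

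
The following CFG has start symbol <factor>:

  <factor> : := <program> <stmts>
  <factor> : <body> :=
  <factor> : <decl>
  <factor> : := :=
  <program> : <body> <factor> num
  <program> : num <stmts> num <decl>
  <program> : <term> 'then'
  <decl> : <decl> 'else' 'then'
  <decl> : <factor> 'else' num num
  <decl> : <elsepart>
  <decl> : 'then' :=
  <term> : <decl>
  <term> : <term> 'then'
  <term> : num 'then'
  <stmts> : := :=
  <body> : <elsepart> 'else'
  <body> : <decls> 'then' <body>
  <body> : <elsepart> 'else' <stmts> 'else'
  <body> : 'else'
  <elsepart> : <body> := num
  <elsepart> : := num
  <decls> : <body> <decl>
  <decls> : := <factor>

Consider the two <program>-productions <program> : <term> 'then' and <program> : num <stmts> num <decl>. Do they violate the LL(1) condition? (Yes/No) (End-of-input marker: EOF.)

Yes

FIRST(<term> 'then') = { 'else', 'then', :=, num } and FIRST(num <stmts> num <decl>) = { num }.
Both contain num, so the two alternatives are not disjoint — LL(1) conflict.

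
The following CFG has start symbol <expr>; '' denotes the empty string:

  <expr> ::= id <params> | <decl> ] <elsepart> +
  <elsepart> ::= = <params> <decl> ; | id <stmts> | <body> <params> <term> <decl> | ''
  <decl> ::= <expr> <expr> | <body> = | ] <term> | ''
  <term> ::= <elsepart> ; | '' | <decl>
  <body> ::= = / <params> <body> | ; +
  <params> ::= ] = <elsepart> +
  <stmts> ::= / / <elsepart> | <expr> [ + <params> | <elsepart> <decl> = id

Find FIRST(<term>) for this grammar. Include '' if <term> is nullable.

{ ;, =, ], id, '' }

From <term> ::= <elsepart> ;: <elsepart> nullable, take FIRST(<elsepart>) ∪ {;} = { ;, =, id }.
<term> ::= '' contributes ''.
From <term> ::= <decl>: add FIRST(<decl>) = { ;, =, ], id, '' } (including '' since <decl> is nullable).
Union: FIRST(<term>) = { ;, =, ], id, '' }.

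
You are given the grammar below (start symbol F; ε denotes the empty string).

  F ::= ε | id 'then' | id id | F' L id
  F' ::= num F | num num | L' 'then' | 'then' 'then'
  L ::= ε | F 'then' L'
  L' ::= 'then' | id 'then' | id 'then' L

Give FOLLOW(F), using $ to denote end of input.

{ $, 'then', id, num }

F is the start symbol, so $ ∈ FOLLOW(F).
In F' ::= num F: F is at the end, add FOLLOW(F') = { 'then', id, num }.
In L ::= F 'then' L': add FIRST('then' L') = { 'then' }.
Union: FOLLOW(F) = { $, 'then', id, num }.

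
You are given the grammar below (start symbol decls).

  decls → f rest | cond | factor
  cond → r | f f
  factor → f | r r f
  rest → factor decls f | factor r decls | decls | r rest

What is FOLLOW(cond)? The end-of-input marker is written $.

{ $, f }

In decls → cond: cond is at the end, add FOLLOW(decls) = { $, f }.
Union: FOLLOW(cond) = { $, f }.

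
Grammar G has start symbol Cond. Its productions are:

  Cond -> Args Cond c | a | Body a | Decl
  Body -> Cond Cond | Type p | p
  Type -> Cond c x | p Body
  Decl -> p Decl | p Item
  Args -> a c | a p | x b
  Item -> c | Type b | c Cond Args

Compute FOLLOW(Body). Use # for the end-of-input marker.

In Cond -> Body a: add FIRST(a) = { a }.
In Type -> p Body: Body is at the end, add FOLLOW(Type) = { b, p }.
Union: FOLLOW(Body) = { a, b, p }.

{ a, b, p }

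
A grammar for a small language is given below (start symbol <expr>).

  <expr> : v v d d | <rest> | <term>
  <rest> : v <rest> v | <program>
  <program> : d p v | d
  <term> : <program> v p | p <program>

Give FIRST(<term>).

From <term> : <program> v p: add FIRST(<program>) = { d }.
<term> : p <program> contributes {p}.
Union: FIRST(<term>) = { d, p }.

{ d, p }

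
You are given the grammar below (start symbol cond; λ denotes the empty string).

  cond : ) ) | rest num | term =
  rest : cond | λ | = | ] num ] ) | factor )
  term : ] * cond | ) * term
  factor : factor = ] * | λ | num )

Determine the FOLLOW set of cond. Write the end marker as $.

cond is the start symbol, so $ ∈ FOLLOW(cond).
In rest : cond: cond is at the end, add FOLLOW(rest) = { num }.
In term : ] * cond: cond is at the end, add FOLLOW(term) = { = }.
Union: FOLLOW(cond) = { $, =, num }.

{ $, =, num }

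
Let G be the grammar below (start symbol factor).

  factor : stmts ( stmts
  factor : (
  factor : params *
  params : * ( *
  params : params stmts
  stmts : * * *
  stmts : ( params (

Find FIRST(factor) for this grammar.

From factor : stmts ( stmts: add FIRST(stmts) = { (, * }.
factor : ( contributes {(}.
From factor : params *: add FIRST(params) = { * }.
Union: FIRST(factor) = { (, * }.

{ (, * }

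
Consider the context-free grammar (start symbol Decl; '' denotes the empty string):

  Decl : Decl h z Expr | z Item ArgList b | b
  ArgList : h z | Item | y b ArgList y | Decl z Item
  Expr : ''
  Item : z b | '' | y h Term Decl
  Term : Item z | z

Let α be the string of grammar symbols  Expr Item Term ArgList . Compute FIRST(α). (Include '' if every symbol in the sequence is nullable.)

Add FIRST(Expr)\{''} = {  }; Expr is nullable, continue.
Add FIRST(Item)\{''} = { y, z }; Item is nullable, continue.
Add FIRST(Term) = { y, z }; Term is not nullable, stop.

{ y, z }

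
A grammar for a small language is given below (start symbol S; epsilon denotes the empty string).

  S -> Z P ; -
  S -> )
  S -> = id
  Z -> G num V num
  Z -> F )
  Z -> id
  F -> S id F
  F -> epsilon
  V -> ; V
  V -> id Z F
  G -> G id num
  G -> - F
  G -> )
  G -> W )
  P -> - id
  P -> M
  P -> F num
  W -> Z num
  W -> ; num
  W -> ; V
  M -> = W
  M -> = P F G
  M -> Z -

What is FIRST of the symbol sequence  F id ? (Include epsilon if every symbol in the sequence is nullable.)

{ ), -, ;, =, id }

Add FIRST(F)\{epsilon} = { ), -, ;, =, id }; F is nullable, continue.
id is a terminal; add {id} and stop.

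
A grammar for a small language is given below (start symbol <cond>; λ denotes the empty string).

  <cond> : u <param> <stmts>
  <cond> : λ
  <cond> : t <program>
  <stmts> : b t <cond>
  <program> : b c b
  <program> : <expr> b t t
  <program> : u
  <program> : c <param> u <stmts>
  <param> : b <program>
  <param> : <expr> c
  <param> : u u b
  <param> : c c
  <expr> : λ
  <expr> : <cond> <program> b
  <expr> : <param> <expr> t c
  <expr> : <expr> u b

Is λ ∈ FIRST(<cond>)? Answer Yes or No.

Yes

<cond> has an λ-production, so <cond> ⇒ λ.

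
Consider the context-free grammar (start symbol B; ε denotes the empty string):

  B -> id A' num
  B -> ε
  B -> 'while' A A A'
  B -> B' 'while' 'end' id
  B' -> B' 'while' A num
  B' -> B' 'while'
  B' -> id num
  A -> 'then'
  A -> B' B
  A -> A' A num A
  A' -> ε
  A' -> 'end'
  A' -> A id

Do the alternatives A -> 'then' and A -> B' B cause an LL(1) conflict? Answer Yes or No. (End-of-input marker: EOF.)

FIRST('then') = { 'then' } and FIRST(B' B) = { id }.
The FIRST sets are disjoint and neither alternative is nullable — no conflict.

No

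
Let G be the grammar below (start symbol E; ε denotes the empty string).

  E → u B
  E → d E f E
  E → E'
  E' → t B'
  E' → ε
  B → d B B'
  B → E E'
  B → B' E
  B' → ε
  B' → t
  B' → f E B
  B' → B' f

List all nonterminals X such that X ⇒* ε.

{ B, B', E, E' }

Directly nullable (have an ε-production): E', B'.
E → E' with every symbol nullable, so E is nullable.
B → E E' with every symbol nullable, so B is nullable.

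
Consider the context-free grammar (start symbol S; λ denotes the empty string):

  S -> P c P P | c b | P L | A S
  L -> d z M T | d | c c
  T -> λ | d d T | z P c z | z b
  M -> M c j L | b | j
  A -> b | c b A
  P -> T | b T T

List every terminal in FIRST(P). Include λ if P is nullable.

From P -> T: add FIRST(T) = { d, z, λ } (including λ since T is nullable).
P -> b T T contributes {b}.
Union: FIRST(P) = { b, d, z, λ }.

{ b, d, z, λ }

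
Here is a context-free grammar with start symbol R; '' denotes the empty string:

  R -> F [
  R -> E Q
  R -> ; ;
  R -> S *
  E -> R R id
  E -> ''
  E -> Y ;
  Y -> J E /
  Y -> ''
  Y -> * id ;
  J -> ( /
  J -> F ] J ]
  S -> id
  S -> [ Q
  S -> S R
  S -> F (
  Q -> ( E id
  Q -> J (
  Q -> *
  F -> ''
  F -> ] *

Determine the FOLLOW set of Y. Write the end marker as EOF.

In E -> Y ;: add FIRST(;) = { ; }.
Union: FOLLOW(Y) = { ; }.

{ ; }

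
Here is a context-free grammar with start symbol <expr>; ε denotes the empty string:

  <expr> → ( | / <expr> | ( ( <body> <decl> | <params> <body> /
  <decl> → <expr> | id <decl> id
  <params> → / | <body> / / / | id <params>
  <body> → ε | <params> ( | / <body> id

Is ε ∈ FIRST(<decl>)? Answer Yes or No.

Nullable nonterminals: <body>.
No production of <decl> has an RHS whose symbols are all nullable, so <decl> is not nullable.

No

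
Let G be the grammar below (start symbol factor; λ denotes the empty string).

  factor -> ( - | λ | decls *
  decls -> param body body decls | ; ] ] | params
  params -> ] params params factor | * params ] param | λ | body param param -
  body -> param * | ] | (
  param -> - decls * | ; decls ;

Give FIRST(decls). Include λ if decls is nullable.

{ (, *, -, ;, ], λ }

From decls -> param body body decls: add FIRST(param) = { -, ; }.
decls -> ; ] ] contributes {;}.
From decls -> params: add FIRST(params) = { (, *, -, ;, ], λ } (including λ since params is nullable).
Union: FIRST(decls) = { (, *, -, ;, ], λ }.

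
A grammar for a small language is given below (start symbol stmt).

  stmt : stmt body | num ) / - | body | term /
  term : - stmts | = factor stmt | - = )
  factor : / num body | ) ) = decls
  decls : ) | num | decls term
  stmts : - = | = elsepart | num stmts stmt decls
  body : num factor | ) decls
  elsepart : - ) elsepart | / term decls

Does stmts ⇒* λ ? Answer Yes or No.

No nonterminal in this grammar is nullable.
No production of stmts has an RHS whose symbols are all nullable, so stmts is not nullable.

No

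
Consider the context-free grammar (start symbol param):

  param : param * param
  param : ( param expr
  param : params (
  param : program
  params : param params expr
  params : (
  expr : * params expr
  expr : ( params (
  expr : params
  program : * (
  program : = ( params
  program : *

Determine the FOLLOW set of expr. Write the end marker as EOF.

{ EOF, (, *, = }

In param : ( param expr: expr is at the end, add FOLLOW(param) = { EOF, (, *, = }.
In params : param params expr: expr is at the end, add FOLLOW(params) = { EOF, (, *, = }.
In expr : * params expr: expr is at the end, add FOLLOW(expr) = { EOF, (, *, = }.
Union: FOLLOW(expr) = { EOF, (, *, = }.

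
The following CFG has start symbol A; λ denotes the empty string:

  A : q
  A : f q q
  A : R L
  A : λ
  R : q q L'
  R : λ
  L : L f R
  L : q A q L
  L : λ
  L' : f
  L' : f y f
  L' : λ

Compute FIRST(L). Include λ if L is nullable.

{ f, q, λ }

From L : L f R: L nullable, take FIRST(L) ∪ {f} = { f, q }.
L : q A q L contributes {q}.
L : λ contributes λ.
Union: FIRST(L) = { f, q, λ }.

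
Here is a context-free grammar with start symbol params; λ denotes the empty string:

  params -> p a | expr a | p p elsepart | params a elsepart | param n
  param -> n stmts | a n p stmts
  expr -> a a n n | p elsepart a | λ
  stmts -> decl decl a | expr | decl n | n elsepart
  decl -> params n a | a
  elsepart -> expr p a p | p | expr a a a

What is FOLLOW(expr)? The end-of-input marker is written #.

In params -> expr a: add FIRST(a) = { a }.
In stmts -> expr: expr is at the end, add FOLLOW(stmts) = { n }.
In elsepart -> expr p a p: add FIRST(p a p) = { p }.
In elsepart -> expr a a a: add FIRST(a a a) = { a }.
Union: FOLLOW(expr) = { a, n, p }.

{ a, n, p }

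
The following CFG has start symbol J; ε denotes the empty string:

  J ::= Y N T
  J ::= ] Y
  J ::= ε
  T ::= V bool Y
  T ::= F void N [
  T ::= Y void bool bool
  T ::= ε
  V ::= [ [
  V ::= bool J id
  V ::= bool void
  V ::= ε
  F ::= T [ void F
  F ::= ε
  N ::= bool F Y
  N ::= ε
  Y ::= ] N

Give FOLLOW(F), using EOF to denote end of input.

{ ], void }

In T ::= F void N [: add FIRST(void N [) = { void }.
In F ::= T [ void F: F is at the end, add FOLLOW(F) = { ], void }.
In N ::= bool F Y: add FIRST(Y) = { ] }.
Union: FOLLOW(F) = { ], void }.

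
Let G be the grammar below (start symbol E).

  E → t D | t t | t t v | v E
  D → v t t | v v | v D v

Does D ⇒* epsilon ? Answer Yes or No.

No

No nonterminal in this grammar is nullable.
No production of D has an RHS whose symbols are all nullable, so D is not nullable.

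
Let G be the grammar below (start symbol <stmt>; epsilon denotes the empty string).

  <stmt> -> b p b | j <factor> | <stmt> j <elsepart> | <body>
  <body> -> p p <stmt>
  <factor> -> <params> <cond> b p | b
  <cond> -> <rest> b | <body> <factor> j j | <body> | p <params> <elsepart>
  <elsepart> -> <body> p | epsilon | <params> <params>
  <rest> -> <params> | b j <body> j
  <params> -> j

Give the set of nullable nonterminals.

{ <elsepart> }

Directly nullable (have an epsilon-production): <elsepart>.
No other nonterminal has a production whose RHS symbols are all nullable.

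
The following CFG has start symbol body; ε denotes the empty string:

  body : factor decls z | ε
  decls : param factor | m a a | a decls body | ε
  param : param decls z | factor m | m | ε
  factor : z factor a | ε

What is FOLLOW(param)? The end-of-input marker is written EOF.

{ a, m, z }

In decls : param factor: add FIRST(factor)\{ε} = { z }.
  Since factor is nullable, also add FOLLOW(decls) = { a, m, z }.
In param : param decls z: add FIRST(decls z) = { a, m, z }.
Union: FOLLOW(param) = { a, m, z }.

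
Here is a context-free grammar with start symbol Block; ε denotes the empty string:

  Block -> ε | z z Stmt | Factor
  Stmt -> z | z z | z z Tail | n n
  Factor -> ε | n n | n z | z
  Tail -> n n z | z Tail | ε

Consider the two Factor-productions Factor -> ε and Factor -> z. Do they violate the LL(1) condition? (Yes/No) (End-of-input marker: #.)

FIRST(ε) = { ε } and FIRST(z) = { z }.
The first is nullable but FOLLOW(Factor) = { # } is disjoint from FIRST of the second.

No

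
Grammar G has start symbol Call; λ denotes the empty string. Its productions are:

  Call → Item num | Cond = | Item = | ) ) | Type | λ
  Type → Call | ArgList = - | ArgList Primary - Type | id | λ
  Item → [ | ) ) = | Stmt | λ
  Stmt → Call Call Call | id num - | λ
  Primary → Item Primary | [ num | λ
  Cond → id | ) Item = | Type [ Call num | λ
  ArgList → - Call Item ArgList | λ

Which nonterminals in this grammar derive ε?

Directly nullable (have an λ-production): Call, Type, Item, Stmt, Primary, Cond, ArgList.

{ ArgList, Call, Cond, Item, Primary, Stmt, Type }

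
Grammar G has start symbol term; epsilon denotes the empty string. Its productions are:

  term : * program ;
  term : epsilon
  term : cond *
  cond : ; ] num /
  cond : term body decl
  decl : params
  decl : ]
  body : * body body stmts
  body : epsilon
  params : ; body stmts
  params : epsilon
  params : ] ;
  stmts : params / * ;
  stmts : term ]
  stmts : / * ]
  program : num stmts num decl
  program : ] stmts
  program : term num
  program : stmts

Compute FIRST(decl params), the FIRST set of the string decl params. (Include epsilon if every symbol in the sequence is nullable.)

Add FIRST(decl)\{epsilon} = { ;, ] }; decl is nullable, continue.
Add FIRST(params)\{epsilon} = { ;, ] }; params is nullable, continue.
Every symbol is nullable, so include epsilon.

{ ;, ], epsilon }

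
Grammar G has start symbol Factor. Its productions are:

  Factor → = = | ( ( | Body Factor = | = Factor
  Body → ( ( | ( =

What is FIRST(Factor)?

Factor → = = contributes {=}.
Factor → ( ( contributes {(}.
From Factor → Body Factor =: add FIRST(Body) = { ( }.
Factor → = Factor contributes {=}.
Union: FIRST(Factor) = { (, = }.

{ (, = }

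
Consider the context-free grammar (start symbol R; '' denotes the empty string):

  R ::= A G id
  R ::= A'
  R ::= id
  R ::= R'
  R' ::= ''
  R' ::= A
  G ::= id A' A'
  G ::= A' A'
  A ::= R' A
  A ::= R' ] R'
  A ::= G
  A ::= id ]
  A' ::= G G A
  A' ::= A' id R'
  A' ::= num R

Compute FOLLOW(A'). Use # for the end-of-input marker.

In R ::= A': A' is at the end, add FOLLOW(R) = { #, ], id, num }.
In G ::= id A' A': add FIRST(A') = { id, num }.
In G ::= id A' A': A' is at the end, add FOLLOW(G) = { #, ], id, num }.
In G ::= A' A': add FIRST(A') = { id, num }.
In G ::= A' A': A' is at the end, add FOLLOW(G) = { #, ], id, num }.
In A' ::= A' id R': add FIRST(id R') = { id }.
Union: FOLLOW(A') = { #, ], id, num }.

{ #, ], id, num }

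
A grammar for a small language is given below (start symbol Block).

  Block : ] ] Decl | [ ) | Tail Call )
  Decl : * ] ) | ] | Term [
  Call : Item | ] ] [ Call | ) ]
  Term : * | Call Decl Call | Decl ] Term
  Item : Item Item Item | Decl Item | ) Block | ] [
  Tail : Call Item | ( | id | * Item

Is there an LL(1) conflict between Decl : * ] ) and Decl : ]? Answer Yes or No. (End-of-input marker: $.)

FIRST(* ] )) = { * } and FIRST(]) = { ] }.
The FIRST sets are disjoint and neither alternative is nullable — no conflict.

No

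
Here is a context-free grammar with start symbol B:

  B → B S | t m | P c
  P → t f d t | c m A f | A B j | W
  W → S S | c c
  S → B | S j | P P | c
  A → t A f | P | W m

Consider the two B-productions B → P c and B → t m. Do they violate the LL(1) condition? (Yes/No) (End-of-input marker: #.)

FIRST(P c) = { c, t } and FIRST(t m) = { t }.
Both contain t, so the two alternatives are not disjoint — LL(1) conflict.

Yes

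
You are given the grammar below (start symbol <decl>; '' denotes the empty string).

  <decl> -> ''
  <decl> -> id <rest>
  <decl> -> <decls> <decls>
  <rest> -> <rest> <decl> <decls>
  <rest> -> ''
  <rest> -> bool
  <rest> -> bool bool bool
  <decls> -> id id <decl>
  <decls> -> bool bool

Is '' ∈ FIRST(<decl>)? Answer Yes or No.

<decl> has an ''-production, so <decl> ⇒ ''.

Yes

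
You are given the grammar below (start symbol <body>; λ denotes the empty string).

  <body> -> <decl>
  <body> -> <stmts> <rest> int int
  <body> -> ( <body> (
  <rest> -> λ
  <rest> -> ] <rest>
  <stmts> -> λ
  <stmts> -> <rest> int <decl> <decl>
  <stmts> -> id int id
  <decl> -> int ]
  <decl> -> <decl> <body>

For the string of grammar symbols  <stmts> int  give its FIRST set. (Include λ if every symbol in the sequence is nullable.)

Add FIRST(<stmts>)\{λ} = { ], id, int }; <stmts> is nullable, continue.
int is a terminal; add {int} and stop.

{ ], id, int }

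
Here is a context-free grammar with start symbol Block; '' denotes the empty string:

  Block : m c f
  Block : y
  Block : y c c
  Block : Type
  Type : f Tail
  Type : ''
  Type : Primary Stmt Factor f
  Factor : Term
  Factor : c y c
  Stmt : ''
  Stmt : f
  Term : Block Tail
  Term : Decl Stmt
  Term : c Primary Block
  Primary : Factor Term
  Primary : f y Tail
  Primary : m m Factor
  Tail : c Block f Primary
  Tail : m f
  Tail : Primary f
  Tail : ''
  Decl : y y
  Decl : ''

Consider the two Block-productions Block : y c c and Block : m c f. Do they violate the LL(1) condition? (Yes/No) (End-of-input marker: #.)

No

FIRST(y c c) = { y } and FIRST(m c f) = { m }.
The FIRST sets are disjoint and neither alternative is nullable — no conflict.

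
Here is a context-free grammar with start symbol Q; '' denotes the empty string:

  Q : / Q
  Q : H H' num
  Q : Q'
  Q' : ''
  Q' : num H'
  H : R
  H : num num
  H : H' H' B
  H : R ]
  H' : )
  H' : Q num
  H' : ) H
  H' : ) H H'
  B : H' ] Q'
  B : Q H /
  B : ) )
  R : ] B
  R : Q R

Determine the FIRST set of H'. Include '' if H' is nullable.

{ ), /, ], num }

H' : ) contributes {)}.
From H' : Q num: Q nullable, take FIRST(Q) ∪ {num} = { ), /, ], num }.
H' : ) H contributes {)}.
H' : ) H H' contributes {)}.
Union: FIRST(H') = { ), /, ], num }.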